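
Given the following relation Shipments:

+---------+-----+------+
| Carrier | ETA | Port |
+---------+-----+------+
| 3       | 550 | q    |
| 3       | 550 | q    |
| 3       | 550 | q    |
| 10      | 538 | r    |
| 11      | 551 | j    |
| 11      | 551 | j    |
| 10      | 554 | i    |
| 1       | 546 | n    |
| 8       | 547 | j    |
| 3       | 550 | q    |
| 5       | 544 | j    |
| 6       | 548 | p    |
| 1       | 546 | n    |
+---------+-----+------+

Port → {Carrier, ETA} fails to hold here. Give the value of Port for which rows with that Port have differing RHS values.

Port=q: 4 rows → {Carrier,ETA} = (3, 550), (3, 550), (3, 550), (3, 550) ✓
Port=r: 1 row → {Carrier,ETA} = (10, 538) ✓
Port=j: 4 rows → {Carrier,ETA} takes values {(11, 551), (8, 547), (5, 544)} — violation
Port=i: 1 row → {Carrier,ETA} = (10, 554) ✓
Port=n: 2 rows → {Carrier,ETA} = (1, 546), (1, 546) ✓
Port=p: 1 row → {Carrier,ETA} = (6, 548) ✓
The only Port value with inconsistent RHS is Port=j.

j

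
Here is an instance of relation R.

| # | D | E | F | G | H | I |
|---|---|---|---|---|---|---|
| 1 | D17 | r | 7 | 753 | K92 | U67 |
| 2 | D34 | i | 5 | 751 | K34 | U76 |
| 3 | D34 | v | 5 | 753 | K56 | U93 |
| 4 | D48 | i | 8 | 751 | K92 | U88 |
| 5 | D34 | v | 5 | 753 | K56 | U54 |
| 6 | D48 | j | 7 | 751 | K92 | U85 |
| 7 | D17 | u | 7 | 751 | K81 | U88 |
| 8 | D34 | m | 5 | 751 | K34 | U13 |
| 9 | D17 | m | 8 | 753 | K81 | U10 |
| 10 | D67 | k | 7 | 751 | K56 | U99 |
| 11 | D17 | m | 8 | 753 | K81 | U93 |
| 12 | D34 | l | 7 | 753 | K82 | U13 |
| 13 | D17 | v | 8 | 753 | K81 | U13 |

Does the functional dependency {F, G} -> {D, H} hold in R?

(F=7, G=753): rows 1, 12 → {D,H} takes values {(D17, K92), (D34, K82)} — violation
(F=5, G=751): rows 2, 8 → {D,H} = (D34, K34), (D34, K34) ✓
(F=5, G=753): rows 3, 5 → {D,H} = (D34, K56), (D34, K56) ✓
(F=8, G=751): row 4 → {D,H} = (D48, K92) ✓
(F=7, G=751): rows 6, 7, 10 → {D,H} takes values {(D48, K92), (D17, K81), (D67, K56)} — violation
(F=8, G=753): rows 9, 11, 13 → {D,H} = (D17, K81), (D17, K81), (D17, K81) ✓
Two rows agree on {F, G} but differ on {D, H}, so {F, G} -> {D, H} does not hold.

No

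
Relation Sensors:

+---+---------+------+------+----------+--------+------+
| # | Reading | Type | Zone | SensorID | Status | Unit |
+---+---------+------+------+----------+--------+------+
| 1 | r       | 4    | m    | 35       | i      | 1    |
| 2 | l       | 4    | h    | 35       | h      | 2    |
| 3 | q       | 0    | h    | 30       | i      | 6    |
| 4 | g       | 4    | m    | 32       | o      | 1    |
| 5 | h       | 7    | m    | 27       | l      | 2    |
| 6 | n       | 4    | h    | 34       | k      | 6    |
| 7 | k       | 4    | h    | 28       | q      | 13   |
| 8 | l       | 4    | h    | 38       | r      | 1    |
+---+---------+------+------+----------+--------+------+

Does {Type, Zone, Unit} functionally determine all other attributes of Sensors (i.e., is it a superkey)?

Rows 1 and 4 have the same {Type, Zone, Unit} value (Type=4, Zone=m, Unit=1) but are distinct tuples, so {Type, Zone, Unit} does not determine every attribute — not a superkey.

No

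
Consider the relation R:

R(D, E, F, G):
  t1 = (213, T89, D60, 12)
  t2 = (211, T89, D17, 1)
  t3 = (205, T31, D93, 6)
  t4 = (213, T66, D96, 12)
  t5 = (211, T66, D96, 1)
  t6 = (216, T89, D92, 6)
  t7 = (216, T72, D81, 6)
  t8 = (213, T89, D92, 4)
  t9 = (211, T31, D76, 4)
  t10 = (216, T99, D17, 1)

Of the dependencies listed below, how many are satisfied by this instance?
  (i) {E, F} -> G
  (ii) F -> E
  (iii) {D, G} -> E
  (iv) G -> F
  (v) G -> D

0

(i) {E, F} -> G: (E=T66, F=D96): rows 4, 5 → G takes values {12, 1} — violation; (E=T89, F=D92): rows 6, 8 → G takes values {6, 4} — violation — fails.
(ii) F -> E: F=D17: rows 2, 10 → E takes values {T89, T99} — violation — fails.
(iii) {D, G} -> E: (D=213, G=12): rows 1, 4 → E takes values {T89, T66} — violation; (D=211, G=1): rows 2, 5 → E takes values {T89, T66} — violation; (D=216, G=6): rows 6, 7 → E takes values {T89, T72} — violation — fails.
(iv) G -> F: G=12: rows 1, 4 → F takes values {D60, D96} — violation; G=1: rows 2, 5, 10 → F takes values {D17, D96} — violation; G=6: rows 3, 6, 7 → F takes values {D93, D92, D81} — violation; G=4: rows 8, 9 → F takes values {D92, D76} — violation — fails.
(v) G -> D: G=1: rows 2, 5, 10 → D takes values {211, 216} — violation; G=6: rows 3, 6, 7 → D takes values {205, 216} — violation; G=4: rows 8, 9 → D takes values {213, 211} — violation — fails.
None of the 5 dependencies hold.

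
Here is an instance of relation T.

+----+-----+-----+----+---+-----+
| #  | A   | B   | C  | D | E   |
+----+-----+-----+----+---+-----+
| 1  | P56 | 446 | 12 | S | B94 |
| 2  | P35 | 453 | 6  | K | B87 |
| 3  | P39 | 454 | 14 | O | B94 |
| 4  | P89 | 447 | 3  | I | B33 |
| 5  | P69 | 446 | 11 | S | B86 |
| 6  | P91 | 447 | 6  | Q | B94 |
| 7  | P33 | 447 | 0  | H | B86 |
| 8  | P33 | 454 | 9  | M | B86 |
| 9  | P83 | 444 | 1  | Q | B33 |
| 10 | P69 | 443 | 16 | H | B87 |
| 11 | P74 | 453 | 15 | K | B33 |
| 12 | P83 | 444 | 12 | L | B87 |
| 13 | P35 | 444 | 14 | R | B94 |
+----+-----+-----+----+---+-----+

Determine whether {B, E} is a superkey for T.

All 13 rows have distinct {B, E} values, so {B, E} → (all attributes) holds and {B, E} is a superkey.

Yes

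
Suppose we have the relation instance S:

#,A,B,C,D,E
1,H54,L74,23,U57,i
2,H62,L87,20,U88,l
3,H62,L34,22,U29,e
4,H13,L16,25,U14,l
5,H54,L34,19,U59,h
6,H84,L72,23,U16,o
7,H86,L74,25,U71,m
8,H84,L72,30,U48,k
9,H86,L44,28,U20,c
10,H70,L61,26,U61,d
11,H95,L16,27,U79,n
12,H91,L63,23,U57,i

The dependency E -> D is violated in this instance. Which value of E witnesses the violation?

E=i: rows 1, 12 → D = U57, U57 ✓
E=l: rows 2, 4 → D takes values {U88, U14} — violation
E=e: row 3 → D = U29 ✓
E=h: row 5 → D = U59 ✓
E=o: row 6 → D = U16 ✓
E=m: row 7 → D = U71 ✓
E=k: row 8 → D = U48 ✓
E=c: row 9 → D = U20 ✓
E=d: row 10 → D = U61 ✓
E=n: row 11 → D = U79 ✓
The only E value with inconsistent D is E=l.

l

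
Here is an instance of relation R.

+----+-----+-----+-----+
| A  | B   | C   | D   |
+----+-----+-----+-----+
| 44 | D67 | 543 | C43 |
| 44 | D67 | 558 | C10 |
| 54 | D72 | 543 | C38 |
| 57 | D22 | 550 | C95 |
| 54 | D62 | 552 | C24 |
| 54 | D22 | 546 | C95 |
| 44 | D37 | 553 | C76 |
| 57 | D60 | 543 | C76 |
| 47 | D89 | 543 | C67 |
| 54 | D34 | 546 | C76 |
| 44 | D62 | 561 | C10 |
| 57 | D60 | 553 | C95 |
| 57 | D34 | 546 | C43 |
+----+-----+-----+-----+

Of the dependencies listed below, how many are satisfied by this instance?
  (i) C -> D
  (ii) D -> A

(i) C -> D: C=543: 4 rows → D takes values {C43, C38, C76, C67} — violation; C=546: 3 rows → D takes values {C95, C76, C43} — violation; C=553: 2 rows → D takes values {C76, C95} — violation — fails.
(ii) D -> A: D=C43: 2 rows → A takes values {44, 57} — violation; D=C95: 3 rows → A takes values {57, 54} — violation; D=C76: 3 rows → A takes values {44, 57, 54} — violation — fails.
None of the 2 dependencies hold.

0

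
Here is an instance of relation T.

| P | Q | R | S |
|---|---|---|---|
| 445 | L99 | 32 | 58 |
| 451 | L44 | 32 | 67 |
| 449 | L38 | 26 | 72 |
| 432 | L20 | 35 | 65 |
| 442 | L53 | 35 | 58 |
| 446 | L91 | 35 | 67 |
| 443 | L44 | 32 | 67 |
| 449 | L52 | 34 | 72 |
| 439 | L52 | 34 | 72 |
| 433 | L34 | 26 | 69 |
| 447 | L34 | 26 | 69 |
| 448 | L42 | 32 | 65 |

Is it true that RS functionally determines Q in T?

(R=32, S=58): 1 row → Q = L99 ✓
(R=32, S=67): 2 rows → Q = L44, L44 ✓
(R=26, S=72): 1 row → Q = L38 ✓
(R=35, S=65): 1 row → Q = L20 ✓
(R=35, S=58): 1 row → Q = L53 ✓
(R=35, S=67): 1 row → Q = L91 ✓
(R=34, S=72): 2 rows → Q = L52, L52 ✓
(R=26, S=69): 2 rows → Q = L34, L34 ✓
(R=32, S=65): 1 row → Q = L42 ✓
Every RS value is associated with a single Q value, so RS → Q holds.

Yes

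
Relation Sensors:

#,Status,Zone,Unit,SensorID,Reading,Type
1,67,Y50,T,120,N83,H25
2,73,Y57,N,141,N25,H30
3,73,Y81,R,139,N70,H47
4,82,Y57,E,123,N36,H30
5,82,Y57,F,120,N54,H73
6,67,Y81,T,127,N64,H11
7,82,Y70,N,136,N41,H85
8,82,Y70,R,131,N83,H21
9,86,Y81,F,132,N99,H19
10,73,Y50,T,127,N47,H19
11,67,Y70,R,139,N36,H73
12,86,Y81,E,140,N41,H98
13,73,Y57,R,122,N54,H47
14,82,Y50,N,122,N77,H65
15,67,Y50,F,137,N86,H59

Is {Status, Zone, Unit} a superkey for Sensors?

All 15 rows have distinct {Status, Zone, Unit} values, so {Status, Zone, Unit} → (all attributes) holds and {Status, Zone, Unit} is a superkey.

Yes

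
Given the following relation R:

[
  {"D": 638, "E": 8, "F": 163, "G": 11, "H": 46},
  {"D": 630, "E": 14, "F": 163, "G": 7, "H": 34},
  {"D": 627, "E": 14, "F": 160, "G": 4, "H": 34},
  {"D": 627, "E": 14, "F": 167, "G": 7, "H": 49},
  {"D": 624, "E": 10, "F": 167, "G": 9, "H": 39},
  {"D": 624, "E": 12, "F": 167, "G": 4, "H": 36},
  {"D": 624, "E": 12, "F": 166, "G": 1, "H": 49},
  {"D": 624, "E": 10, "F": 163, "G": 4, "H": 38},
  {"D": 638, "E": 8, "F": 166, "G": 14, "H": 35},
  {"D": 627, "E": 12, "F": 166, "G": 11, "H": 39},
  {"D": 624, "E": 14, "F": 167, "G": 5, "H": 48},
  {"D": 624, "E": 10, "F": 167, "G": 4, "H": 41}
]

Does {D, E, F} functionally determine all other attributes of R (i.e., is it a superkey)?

Two distinct rows share (D=624, E=10, F=167), so {D, E, F} does not determine every attribute — not a superkey.

No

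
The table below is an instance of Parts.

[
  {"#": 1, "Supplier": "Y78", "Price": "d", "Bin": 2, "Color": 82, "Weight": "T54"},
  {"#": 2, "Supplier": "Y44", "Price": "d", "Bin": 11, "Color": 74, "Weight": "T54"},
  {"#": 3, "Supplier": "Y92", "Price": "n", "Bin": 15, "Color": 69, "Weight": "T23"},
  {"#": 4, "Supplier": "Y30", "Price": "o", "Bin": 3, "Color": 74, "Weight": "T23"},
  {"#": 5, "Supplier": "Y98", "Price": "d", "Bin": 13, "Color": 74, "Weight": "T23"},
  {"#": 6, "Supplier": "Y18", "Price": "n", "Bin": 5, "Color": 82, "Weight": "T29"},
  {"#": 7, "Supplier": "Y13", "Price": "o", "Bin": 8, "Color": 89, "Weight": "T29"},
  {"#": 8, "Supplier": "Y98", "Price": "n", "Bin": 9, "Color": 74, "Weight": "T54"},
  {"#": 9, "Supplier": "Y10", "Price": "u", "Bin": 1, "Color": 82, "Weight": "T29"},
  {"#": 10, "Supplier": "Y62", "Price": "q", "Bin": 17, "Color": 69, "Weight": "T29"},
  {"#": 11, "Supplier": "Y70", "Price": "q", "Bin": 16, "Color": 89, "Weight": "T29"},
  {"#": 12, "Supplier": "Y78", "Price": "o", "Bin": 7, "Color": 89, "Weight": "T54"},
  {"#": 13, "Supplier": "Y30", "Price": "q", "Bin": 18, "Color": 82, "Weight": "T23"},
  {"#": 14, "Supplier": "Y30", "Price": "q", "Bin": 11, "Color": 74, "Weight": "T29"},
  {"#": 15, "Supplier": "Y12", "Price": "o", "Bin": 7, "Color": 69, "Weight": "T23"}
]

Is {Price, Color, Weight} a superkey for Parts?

Yes

All 15 rows have distinct {Price, Color, Weight} values, so {Price, Color, Weight} → (all attributes) holds and {Price, Color, Weight} is a superkey.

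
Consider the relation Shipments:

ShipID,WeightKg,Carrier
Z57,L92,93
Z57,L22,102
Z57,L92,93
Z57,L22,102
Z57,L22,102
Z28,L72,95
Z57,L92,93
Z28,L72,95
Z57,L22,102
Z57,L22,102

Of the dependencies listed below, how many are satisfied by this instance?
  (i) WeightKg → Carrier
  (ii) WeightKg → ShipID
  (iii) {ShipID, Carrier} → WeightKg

(i) WeightKg → Carrier: every LHS value maps to a single RHS value — holds.
(ii) WeightKg → ShipID: every LHS value maps to a single RHS value — holds.
(iii) {ShipID, Carrier} → WeightKg: every LHS value maps to a single RHS value — holds.
3 of the 3 dependencies hold.

3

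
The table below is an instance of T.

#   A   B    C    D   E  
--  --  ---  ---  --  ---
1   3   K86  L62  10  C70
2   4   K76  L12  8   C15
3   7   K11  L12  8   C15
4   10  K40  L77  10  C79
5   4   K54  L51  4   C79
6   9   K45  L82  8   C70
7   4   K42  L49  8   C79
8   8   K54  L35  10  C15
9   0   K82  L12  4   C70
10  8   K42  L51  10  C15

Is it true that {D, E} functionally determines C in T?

No

(D=10, E=C70): row 1 → C = L62 ✓
(D=8, E=C15): rows 2, 3 → C = L12, L12 ✓
(D=10, E=C79): row 4 → C = L77 ✓
(D=4, E=C79): row 5 → C = L51 ✓
(D=8, E=C70): row 6 → C = L82 ✓
(D=8, E=C79): row 7 → C = L49 ✓
(D=10, E=C15): rows 8, 10 → C takes values {L35, L51} — violation
(D=4, E=C70): row 9 → C = L12 ✓
Two rows agree on {D, E} but differ on C, so {D, E} → C does not hold.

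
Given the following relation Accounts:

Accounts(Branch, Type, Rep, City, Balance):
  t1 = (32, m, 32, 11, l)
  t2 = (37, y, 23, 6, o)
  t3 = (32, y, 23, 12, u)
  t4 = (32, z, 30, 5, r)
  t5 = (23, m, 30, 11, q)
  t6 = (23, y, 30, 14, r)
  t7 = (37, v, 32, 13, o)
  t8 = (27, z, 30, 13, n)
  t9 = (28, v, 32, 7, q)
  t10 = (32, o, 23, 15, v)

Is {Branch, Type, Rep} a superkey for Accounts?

All 10 rows have distinct {Branch, Type, Rep} values, so {Branch, Type, Rep} → (all attributes) holds and {Branch, Type, Rep} is a superkey.

Yes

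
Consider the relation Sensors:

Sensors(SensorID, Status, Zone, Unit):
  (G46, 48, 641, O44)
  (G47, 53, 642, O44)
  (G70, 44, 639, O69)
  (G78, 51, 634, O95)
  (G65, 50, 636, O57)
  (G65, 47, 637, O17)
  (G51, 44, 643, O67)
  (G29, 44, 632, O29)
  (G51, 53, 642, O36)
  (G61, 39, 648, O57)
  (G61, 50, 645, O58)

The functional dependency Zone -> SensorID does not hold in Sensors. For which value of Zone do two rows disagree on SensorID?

642

Zone=641: 1 row → SensorID = G46 ✓
Zone=642: 2 rows → SensorID takes values {G47, G51} — violation
Zone=639: 1 row → SensorID = G70 ✓
Zone=634: 1 row → SensorID = G78 ✓
Zone=636: 1 row → SensorID = G65 ✓
Zone=637: 1 row → SensorID = G65 ✓
Zone=643: 1 row → SensorID = G51 ✓
Zone=632: 1 row → SensorID = G29 ✓
Zone=648: 1 row → SensorID = G61 ✓
Zone=645: 1 row → SensorID = G61 ✓
The only Zone value with inconsistent SensorID is Zone=642.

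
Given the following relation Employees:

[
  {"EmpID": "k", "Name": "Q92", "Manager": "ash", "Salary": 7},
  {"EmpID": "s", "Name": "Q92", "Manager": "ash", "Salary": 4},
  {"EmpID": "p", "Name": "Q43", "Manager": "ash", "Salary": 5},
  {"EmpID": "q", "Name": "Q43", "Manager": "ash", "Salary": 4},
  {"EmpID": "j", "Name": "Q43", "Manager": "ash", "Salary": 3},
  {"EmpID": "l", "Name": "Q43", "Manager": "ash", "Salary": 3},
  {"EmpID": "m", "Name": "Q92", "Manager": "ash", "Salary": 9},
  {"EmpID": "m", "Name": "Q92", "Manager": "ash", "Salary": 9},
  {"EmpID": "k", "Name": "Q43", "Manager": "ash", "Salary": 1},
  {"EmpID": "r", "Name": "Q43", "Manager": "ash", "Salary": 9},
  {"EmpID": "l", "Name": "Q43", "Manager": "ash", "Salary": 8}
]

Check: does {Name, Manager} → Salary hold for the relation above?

(Name=Q92, Manager=ash): 4 rows → Salary takes values {7, 4, 9} — violation
(Name=Q43, Manager=ash): 7 rows → Salary takes values {5, 4, 3, 1, 9, 8} — violation
Two rows agree on {Name, Manager} but differ on Salary, so {Name, Manager} → Salary does not hold.

No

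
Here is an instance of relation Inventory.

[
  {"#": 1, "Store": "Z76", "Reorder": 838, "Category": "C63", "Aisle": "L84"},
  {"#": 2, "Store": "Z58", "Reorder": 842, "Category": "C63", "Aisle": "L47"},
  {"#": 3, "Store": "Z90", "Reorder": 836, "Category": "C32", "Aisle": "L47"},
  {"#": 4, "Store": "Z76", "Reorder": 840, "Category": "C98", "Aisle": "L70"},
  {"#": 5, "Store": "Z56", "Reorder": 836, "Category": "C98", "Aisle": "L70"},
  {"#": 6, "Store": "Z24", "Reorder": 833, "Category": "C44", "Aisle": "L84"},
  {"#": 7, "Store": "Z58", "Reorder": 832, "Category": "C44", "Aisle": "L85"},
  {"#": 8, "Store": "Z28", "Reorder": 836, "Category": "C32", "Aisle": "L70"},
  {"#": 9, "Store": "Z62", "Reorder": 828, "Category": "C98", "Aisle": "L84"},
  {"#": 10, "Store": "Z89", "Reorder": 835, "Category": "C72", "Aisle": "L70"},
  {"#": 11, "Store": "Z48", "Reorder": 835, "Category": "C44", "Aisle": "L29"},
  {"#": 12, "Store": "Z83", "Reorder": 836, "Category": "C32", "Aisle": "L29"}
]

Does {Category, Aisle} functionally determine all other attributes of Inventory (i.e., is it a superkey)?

No

Rows 4 and 5 have the same {Category, Aisle} value (Category=C98, Aisle=L70) but are distinct tuples, so {Category, Aisle} does not determine every attribute — not a superkey.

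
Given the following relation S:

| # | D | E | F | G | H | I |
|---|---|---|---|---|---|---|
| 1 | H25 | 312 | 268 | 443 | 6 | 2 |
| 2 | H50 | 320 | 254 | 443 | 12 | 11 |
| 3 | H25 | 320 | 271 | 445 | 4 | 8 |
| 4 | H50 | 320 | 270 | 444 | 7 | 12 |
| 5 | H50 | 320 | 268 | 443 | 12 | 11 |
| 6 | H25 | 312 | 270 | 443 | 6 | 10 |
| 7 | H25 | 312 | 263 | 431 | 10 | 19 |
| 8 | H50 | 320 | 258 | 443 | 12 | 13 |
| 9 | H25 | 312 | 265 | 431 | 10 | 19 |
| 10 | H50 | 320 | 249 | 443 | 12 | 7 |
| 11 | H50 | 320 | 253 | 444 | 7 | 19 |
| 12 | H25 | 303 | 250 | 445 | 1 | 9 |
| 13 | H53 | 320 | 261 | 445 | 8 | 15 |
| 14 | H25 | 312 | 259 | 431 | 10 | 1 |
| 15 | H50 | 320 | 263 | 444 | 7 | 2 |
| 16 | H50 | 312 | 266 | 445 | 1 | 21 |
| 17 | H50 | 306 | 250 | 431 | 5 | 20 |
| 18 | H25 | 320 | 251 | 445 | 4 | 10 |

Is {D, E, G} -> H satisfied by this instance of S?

(D=H25, E=312, G=443): rows 1, 6 → H = 6, 6 ✓
(D=H50, E=320, G=443): rows 2, 5, 8, 10 → H = 12, 12, 12, 12 ✓
(D=H25, E=320, G=445): rows 3, 18 → H = 4, 4 ✓
(D=H50, E=320, G=444): rows 4, 11, 15 → H = 7, 7, 7 ✓
(D=H25, E=312, G=431): rows 7, 9, 14 → H = 10, 10, 10 ✓
(D=H25, E=303, G=445): row 12 → H = 1 ✓
(D=H53, E=320, G=445): row 13 → H = 8 ✓
(D=H50, E=312, G=445): row 16 → H = 1 ✓
(D=H50, E=306, G=431): row 17 → H = 5 ✓
Every {D, E, G} value is associated with a single H value, so {D, E, G} -> H holds.

Yes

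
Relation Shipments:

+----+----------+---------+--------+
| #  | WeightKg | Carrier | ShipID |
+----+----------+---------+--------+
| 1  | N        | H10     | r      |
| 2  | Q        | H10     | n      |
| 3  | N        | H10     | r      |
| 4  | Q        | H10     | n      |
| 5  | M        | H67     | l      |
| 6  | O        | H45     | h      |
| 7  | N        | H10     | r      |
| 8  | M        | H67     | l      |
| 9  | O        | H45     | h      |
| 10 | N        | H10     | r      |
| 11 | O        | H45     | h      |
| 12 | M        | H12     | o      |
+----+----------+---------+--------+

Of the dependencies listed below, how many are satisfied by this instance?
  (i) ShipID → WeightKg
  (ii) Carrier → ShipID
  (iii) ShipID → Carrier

(i) ShipID → WeightKg: every LHS value maps to a single RHS value — holds.
(ii) Carrier → ShipID: Carrier=H10: rows 1, 2, 3, 4, 7, 10 → ShipID takes values {r, n} — violation — fails.
(iii) ShipID → Carrier: every LHS value maps to a single RHS value — holds.
2 of the 3 dependencies hold.

2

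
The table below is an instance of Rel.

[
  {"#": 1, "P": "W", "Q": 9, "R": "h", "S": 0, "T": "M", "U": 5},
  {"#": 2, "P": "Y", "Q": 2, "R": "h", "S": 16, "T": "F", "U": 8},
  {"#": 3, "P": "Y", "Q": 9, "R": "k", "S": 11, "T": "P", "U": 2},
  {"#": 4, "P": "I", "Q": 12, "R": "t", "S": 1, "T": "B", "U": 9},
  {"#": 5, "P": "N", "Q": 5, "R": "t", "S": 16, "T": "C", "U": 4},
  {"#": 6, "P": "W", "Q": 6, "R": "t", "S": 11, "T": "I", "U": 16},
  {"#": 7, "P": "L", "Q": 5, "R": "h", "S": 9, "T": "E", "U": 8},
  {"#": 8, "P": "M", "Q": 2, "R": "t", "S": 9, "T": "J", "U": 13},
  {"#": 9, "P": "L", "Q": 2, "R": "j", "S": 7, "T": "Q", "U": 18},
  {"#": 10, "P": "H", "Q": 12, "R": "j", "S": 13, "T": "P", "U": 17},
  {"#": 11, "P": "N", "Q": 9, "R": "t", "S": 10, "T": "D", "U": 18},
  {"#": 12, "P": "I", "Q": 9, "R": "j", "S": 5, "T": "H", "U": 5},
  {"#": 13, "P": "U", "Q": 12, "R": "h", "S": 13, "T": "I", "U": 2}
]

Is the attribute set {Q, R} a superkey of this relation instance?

All 13 rows have distinct {Q, R} values, so {Q, R} → (all attributes) holds and {Q, R} is a superkey.

Yes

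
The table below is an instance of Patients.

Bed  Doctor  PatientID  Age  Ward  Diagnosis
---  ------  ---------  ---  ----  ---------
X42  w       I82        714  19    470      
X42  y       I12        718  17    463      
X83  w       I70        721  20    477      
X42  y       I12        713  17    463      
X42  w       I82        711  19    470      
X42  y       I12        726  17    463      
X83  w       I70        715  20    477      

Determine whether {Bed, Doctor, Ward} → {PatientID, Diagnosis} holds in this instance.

(Bed=X42, Doctor=w, Ward=19): 2 rows → {PatientID,Diagnosis} = (I82, 470), (I82, 470) ✓
(Bed=X42, Doctor=y, Ward=17): 3 rows → {PatientID,Diagnosis} = (I12, 463), (I12, 463), (I12, 463) ✓
(Bed=X83, Doctor=w, Ward=20): 2 rows → {PatientID,Diagnosis} = (I70, 477), (I70, 477) ✓
Every {Bed, Doctor, Ward} value is associated with a single {PatientID, Diagnosis} value, so {Bed, Doctor, Ward} → {PatientID, Diagnosis} holds.

Yes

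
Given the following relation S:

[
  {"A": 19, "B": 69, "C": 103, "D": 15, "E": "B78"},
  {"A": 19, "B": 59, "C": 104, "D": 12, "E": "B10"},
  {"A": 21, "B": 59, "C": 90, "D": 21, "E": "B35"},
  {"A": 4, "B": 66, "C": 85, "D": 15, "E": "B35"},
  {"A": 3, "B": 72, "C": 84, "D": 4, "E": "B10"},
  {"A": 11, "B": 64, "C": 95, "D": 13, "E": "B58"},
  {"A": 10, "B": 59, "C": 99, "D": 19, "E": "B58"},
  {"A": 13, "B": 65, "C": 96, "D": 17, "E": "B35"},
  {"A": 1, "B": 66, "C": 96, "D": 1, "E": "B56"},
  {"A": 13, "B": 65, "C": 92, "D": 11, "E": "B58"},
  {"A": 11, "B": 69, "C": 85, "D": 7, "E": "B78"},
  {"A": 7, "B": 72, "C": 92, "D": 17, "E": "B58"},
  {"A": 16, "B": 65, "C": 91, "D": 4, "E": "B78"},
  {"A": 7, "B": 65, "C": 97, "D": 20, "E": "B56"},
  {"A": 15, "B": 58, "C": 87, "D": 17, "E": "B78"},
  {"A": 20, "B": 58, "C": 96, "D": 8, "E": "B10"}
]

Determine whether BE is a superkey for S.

No

Two distinct rows share (B=69, E=B78), so BE does not determine every attribute — not a superkey.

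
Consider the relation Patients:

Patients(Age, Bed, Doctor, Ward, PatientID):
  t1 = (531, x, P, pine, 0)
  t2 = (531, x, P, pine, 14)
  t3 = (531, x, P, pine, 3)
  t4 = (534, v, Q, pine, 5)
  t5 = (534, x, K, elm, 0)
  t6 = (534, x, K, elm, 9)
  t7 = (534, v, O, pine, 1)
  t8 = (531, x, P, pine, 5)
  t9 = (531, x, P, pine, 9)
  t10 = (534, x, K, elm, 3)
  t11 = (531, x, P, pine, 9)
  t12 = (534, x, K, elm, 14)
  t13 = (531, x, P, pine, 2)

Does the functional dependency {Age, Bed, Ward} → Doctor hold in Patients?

No

(Age=531, Bed=x, Ward=pine): rows 1, 2, 3, 8, 9, 11, 13 → Doctor = P, P, P, P, P, P, P ✓
(Age=534, Bed=v, Ward=pine): rows 4, 7 → Doctor takes values {Q, O} — violation
(Age=534, Bed=x, Ward=elm): rows 5, 6, 10, 12 → Doctor = K, K, K, K ✓
Two rows agree on {Age, Bed, Ward} but differ on Doctor, so {Age, Bed, Ward} → Doctor does not hold.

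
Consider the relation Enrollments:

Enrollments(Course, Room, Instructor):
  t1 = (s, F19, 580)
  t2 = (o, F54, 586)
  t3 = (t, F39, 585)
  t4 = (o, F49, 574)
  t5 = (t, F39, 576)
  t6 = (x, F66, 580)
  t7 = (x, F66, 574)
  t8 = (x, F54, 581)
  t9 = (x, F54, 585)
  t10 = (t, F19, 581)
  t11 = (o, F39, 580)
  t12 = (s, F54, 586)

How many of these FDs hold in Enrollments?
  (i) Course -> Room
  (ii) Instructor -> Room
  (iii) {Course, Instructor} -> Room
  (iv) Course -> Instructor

(i) Course -> Room: Course=s: rows 1, 12 → Room takes values {F19, F54} — violation; Course=o: rows 2, 4, 11 → Room takes values {F54, F49, F39} — violation; Course=t: rows 3, 5, 10 → Room takes values {F39, F19} — violation; Course=x: rows 6, 7, 8, 9 → Room takes values {F66, F54} — violation — fails.
(ii) Instructor -> Room: Instructor=580: rows 1, 6, 11 → Room takes values {F19, F66, F39} — violation; Instructor=585: rows 3, 9 → Room takes values {F39, F54} — violation; Instructor=574: rows 4, 7 → Room takes values {F49, F66} — violation; Instructor=581: rows 8, 10 → Room takes values {F54, F19} — violation — fails.
(iii) {Course, Instructor} -> Room: every LHS value maps to a single RHS value — holds.
(iv) Course -> Instructor: Course=s: rows 1, 12 → Instructor takes values {580, 586} — violation; Course=o: rows 2, 4, 11 → Instructor takes values {586, 574, 580} — violation; Course=t: rows 3, 5, 10 → Instructor takes values {585, 576, 581} — violation; Course=x: rows 6, 7, 8, 9 → Instructor takes values {580, 574, 581, 585} — violation — fails.
1 of the 4 dependencies holds.

1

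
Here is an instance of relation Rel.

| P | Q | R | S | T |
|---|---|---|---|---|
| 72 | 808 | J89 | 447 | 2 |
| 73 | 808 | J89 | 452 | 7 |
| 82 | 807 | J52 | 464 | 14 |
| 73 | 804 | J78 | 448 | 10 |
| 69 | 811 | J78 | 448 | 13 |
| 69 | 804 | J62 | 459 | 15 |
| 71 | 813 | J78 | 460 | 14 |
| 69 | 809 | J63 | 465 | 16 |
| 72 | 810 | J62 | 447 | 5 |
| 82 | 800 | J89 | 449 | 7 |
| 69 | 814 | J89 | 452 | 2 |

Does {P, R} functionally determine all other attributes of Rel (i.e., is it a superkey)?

All 11 rows have distinct {P, R} values, so {P, R} → (all attributes) holds and {P, R} is a superkey.

Yes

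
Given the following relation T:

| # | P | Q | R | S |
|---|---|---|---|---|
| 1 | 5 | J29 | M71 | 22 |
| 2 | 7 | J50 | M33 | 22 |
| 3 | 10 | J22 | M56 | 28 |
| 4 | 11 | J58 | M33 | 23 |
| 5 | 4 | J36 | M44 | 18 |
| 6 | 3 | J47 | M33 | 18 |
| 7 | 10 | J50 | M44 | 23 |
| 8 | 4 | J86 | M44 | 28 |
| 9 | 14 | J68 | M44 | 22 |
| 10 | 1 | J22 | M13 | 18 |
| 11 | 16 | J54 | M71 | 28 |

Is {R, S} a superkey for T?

Yes

All 11 rows have distinct {R, S} values, so {R, S} → (all attributes) holds and {R, S} is a superkey.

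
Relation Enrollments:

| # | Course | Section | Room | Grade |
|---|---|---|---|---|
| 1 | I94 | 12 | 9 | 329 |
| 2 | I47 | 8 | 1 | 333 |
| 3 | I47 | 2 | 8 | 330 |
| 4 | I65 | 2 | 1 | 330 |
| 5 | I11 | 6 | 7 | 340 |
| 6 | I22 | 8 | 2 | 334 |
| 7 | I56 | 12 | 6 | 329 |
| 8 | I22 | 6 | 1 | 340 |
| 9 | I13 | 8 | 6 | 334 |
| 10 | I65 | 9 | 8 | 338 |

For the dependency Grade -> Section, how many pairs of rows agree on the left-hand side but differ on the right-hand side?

0

Grade=329: all 2 rows agree on Section — 0 pairs.
Grade=330: all 2 rows agree on Section — 0 pairs.
Grade=340: all 2 rows agree on Section — 0 pairs.
Grade=334: all 2 rows agree on Section — 0 pairs.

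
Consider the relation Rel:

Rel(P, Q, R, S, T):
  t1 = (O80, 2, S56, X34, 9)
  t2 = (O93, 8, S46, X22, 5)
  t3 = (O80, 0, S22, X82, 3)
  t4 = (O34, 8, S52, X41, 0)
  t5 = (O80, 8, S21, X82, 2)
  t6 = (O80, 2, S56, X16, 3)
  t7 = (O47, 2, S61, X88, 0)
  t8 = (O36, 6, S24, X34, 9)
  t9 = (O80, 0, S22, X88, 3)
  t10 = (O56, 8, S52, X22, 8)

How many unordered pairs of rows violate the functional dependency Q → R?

7

Q=2: violating pairs (1,7), (6,7) — 2 pairs.
Q=8: violating pairs (2,4), (2,5), (2,10), (4,5), (5,10) — 5 pairs.
Q=0: all 2 rows agree on R — 0 pairs.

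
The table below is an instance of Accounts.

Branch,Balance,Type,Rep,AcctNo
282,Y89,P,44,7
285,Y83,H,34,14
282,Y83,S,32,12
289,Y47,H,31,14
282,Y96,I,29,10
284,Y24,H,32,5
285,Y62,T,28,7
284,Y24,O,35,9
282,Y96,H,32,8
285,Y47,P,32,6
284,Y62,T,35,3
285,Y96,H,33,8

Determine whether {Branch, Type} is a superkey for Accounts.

Two distinct rows share (Branch=285, Type=H), so {Branch, Type} does not determine every attribute — not a superkey.

No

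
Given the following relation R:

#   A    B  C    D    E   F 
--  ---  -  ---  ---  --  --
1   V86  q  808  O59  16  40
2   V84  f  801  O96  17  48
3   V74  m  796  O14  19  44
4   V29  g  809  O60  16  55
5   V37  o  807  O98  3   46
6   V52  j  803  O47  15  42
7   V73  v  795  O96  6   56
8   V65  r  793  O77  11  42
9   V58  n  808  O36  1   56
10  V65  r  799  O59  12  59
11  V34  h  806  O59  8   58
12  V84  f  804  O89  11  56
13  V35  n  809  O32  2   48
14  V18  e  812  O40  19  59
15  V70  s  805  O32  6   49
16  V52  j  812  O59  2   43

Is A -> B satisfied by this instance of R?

A=V86: row 1 → B = q ✓
A=V84: rows 2, 12 → B = f, f ✓
A=V74: row 3 → B = m ✓
A=V29: row 4 → B = g ✓
A=V37: row 5 → B = o ✓
A=V52: rows 6, 16 → B = j, j ✓
A=V73: row 7 → B = v ✓
A=V65: rows 8, 10 → B = r, r ✓
A=V58: row 9 → B = n ✓
A=V34: row 11 → B = h ✓
A=V35: row 13 → B = n ✓
A=V18: row 14 → B = e ✓
A=V70: row 15 → B = s ✓
Every A value is associated with a single B value, so A -> B holds.

Yes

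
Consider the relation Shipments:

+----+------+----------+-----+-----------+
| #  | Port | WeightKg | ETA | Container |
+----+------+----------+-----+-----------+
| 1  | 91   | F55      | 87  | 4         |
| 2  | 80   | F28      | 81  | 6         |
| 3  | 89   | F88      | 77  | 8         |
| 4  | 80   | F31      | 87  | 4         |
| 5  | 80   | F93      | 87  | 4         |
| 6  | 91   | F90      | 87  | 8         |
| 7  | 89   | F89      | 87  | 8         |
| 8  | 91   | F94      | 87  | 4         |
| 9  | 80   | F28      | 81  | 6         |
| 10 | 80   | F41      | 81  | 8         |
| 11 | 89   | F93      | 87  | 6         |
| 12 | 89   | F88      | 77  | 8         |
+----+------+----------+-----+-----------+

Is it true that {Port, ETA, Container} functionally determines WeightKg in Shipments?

(Port=91, ETA=87, Container=4): rows 1, 8 → WeightKg takes values {F55, F94} — violation
(Port=80, ETA=81, Container=6): rows 2, 9 → WeightKg = F28, F28 ✓
(Port=89, ETA=77, Container=8): rows 3, 12 → WeightKg = F88, F88 ✓
(Port=80, ETA=87, Container=4): rows 4, 5 → WeightKg takes values {F31, F93} — violation
(Port=91, ETA=87, Container=8): row 6 → WeightKg = F90 ✓
(Port=89, ETA=87, Container=8): row 7 → WeightKg = F89 ✓
(Port=80, ETA=81, Container=8): row 10 → WeightKg = F41 ✓
(Port=89, ETA=87, Container=6): row 11 → WeightKg = F93 ✓
Two rows agree on {Port, ETA, Container} but differ on WeightKg, so {Port, ETA, Container} -> WeightKg does not hold.

No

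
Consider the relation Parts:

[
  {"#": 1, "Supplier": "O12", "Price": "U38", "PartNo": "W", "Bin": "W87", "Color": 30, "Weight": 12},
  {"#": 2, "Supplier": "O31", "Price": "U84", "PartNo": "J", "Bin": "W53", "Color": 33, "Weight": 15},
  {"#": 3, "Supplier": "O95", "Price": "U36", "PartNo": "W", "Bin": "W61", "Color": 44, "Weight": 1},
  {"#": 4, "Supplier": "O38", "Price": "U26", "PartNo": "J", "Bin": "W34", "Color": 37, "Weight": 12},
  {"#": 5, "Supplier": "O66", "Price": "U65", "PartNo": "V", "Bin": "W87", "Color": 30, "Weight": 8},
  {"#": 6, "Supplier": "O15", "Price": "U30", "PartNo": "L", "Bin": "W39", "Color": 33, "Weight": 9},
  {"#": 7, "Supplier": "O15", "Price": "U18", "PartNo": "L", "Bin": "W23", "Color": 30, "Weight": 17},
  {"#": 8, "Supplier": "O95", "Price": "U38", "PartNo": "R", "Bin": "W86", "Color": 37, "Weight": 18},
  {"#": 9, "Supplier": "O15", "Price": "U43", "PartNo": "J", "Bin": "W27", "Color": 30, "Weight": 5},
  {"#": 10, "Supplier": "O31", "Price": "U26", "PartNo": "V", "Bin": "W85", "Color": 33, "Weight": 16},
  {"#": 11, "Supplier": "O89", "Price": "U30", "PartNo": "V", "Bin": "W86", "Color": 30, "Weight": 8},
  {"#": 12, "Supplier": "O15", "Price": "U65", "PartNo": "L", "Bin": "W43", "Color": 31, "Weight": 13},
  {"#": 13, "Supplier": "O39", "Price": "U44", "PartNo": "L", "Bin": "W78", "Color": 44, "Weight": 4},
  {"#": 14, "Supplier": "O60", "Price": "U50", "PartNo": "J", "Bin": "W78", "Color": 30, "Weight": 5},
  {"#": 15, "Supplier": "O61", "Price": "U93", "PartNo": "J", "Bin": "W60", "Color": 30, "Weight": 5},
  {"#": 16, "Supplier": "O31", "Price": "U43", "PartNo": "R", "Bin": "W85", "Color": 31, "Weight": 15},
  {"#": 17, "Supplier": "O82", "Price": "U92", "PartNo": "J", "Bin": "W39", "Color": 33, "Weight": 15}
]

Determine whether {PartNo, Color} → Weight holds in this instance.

(PartNo=W, Color=30): row 1 → Weight = 12 ✓
(PartNo=J, Color=33): rows 2, 17 → Weight = 15, 15 ✓
(PartNo=W, Color=44): row 3 → Weight = 1 ✓
(PartNo=J, Color=37): row 4 → Weight = 12 ✓
(PartNo=V, Color=30): rows 5, 11 → Weight = 8, 8 ✓
(PartNo=L, Color=33): row 6 → Weight = 9 ✓
(PartNo=L, Color=30): row 7 → Weight = 17 ✓
(PartNo=R, Color=37): row 8 → Weight = 18 ✓
(PartNo=J, Color=30): rows 9, 14, 15 → Weight = 5, 5, 5 ✓
(PartNo=V, Color=33): row 10 → Weight = 16 ✓
(PartNo=L, Color=31): row 12 → Weight = 13 ✓
(PartNo=L, Color=44): row 13 → Weight = 4 ✓
(PartNo=R, Color=31): row 16 → Weight = 15 ✓
Every {PartNo, Color} value is associated with a single Weight value, so {PartNo, Color} → Weight holds.

Yes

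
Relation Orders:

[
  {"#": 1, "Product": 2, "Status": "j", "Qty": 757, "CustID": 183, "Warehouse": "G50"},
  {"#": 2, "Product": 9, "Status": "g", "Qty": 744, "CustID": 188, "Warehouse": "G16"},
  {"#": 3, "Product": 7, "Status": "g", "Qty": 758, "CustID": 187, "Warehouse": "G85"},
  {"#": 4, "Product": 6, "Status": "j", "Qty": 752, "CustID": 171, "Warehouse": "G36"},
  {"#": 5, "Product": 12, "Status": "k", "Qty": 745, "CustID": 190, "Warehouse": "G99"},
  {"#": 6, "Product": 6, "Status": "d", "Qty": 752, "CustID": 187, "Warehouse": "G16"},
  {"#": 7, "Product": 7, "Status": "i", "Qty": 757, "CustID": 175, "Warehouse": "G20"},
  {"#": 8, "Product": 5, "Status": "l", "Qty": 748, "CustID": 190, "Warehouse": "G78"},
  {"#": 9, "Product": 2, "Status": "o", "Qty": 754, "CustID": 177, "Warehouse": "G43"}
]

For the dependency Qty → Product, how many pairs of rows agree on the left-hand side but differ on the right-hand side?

Qty=757: violating pairs (1,7) — 1 pair.
Qty=752: all 2 rows agree on Product — 0 pairs.

1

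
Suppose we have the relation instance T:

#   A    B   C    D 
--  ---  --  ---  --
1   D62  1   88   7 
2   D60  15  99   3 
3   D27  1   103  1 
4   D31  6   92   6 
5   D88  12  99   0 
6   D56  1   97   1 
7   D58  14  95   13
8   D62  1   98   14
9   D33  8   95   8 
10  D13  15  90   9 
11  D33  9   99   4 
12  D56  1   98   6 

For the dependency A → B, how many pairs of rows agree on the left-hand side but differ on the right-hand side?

1

A=D62: all 2 rows agree on B — 0 pairs.
A=D56: all 2 rows agree on B — 0 pairs.
A=D33: violating pairs (9,11) — 1 pair.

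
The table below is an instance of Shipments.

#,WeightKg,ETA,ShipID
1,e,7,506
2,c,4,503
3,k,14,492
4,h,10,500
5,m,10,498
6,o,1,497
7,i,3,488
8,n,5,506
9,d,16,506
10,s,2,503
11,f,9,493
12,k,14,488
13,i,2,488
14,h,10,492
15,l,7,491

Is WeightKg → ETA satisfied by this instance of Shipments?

No

WeightKg=e: row 1 → ETA = 7 ✓
WeightKg=c: row 2 → ETA = 4 ✓
WeightKg=k: rows 3, 12 → ETA = 14, 14 ✓
WeightKg=h: rows 4, 14 → ETA = 10, 10 ✓
WeightKg=m: row 5 → ETA = 10 ✓
WeightKg=o: row 6 → ETA = 1 ✓
WeightKg=i: rows 7, 13 → ETA takes values {3, 2} — violation
WeightKg=n: row 8 → ETA = 5 ✓
WeightKg=d: row 9 → ETA = 16 ✓
WeightKg=s: row 10 → ETA = 2 ✓
WeightKg=f: row 11 → ETA = 9 ✓
WeightKg=l: row 15 → ETA = 7 ✓
Two rows agree on WeightKg but differ on ETA, so WeightKg → ETA does not hold.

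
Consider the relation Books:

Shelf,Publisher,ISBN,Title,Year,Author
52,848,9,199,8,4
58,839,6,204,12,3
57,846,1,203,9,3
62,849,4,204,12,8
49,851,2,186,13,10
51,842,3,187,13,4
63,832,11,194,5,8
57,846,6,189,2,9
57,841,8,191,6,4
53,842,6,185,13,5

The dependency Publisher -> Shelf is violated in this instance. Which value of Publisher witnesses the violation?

842

Publisher=848: 1 row → Shelf = 52 ✓
Publisher=839: 1 row → Shelf = 58 ✓
Publisher=846: 2 rows → Shelf = 57, 57 ✓
Publisher=849: 1 row → Shelf = 62 ✓
Publisher=851: 1 row → Shelf = 49 ✓
Publisher=842: 2 rows → Shelf takes values {51, 53} — violation
Publisher=832: 1 row → Shelf = 63 ✓
Publisher=841: 1 row → Shelf = 57 ✓
The only Publisher value with inconsistent Shelf is Publisher=842.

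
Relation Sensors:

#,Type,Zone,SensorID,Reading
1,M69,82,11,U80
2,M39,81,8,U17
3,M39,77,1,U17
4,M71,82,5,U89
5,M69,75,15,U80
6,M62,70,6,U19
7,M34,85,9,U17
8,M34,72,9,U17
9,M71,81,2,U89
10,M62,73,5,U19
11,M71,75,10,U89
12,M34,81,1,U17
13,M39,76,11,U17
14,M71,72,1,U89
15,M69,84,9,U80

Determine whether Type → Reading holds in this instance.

Yes

Type=M69: rows 1, 5, 15 → Reading = U80, U80, U80 ✓
Type=M39: rows 2, 3, 13 → Reading = U17, U17, U17 ✓
Type=M71: rows 4, 9, 11, 14 → Reading = U89, U89, U89, U89 ✓
Type=M62: rows 6, 10 → Reading = U19, U19 ✓
Type=M34: rows 7, 8, 12 → Reading = U17, U17, U17 ✓
Every Type value is associated with a single Reading value, so Type → Reading holds.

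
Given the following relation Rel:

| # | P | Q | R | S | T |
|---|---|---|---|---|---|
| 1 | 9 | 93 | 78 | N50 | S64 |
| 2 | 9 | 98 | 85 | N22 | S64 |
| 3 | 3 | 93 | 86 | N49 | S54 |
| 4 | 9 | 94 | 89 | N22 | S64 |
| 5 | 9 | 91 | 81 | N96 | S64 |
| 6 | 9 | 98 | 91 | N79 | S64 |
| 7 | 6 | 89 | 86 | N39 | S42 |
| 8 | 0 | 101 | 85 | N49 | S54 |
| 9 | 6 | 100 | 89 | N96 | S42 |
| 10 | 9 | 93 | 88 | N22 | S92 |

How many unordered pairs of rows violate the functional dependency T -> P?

T=S64: all 5 rows agree on P — 0 pairs.
T=S54: violating pairs (3,8) — 1 pair.
T=S42: all 2 rows agree on P — 0 pairs.

1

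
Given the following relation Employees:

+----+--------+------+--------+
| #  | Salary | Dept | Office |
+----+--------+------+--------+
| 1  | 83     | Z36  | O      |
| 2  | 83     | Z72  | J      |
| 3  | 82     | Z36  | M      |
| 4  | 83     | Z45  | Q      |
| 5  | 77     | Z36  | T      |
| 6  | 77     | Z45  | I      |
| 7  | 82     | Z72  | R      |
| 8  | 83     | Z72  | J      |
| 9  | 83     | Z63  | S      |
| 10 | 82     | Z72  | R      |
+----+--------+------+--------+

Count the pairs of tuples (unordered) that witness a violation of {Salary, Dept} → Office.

(Salary=83, Dept=Z72): all 2 rows agree on Office — 0 pairs.
(Salary=82, Dept=Z72): all 2 rows agree on Office — 0 pairs.

0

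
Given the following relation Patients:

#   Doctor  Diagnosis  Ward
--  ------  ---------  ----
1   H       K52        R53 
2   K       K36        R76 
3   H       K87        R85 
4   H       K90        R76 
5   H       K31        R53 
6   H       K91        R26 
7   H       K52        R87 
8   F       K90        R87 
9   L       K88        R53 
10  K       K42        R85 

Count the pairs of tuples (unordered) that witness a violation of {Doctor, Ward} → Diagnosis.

1

(Doctor=H, Ward=R53): violating pairs (1,5) — 1 pair.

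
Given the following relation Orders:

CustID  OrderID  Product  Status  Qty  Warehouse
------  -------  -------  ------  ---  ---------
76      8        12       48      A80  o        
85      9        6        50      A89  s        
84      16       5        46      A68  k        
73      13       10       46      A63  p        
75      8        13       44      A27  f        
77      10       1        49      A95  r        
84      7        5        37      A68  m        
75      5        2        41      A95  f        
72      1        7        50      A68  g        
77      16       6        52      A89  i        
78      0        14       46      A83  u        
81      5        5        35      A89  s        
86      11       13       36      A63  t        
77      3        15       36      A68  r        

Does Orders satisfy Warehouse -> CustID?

No

Warehouse=o: 1 row → CustID = 76 ✓
Warehouse=s: 2 rows → CustID takes values {85, 81} — violation
Warehouse=k: 1 row → CustID = 84 ✓
Warehouse=p: 1 row → CustID = 73 ✓
Warehouse=f: 2 rows → CustID = 75, 75 ✓
Warehouse=r: 2 rows → CustID = 77, 77 ✓
Warehouse=m: 1 row → CustID = 84 ✓
Warehouse=g: 1 row → CustID = 72 ✓
Warehouse=i: 1 row → CustID = 77 ✓
Warehouse=u: 1 row → CustID = 78 ✓
Warehouse=t: 1 row → CustID = 86 ✓
Two rows agree on Warehouse but differ on CustID, so Warehouse -> CustID does not hold.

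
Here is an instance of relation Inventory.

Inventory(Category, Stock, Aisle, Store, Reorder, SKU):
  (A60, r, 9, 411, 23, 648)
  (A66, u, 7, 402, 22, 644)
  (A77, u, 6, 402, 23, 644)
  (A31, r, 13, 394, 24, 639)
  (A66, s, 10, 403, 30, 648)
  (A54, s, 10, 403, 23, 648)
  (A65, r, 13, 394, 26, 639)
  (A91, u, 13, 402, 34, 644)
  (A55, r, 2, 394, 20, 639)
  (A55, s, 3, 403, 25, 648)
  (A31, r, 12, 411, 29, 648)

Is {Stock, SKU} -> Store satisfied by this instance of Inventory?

Yes

(Stock=r, SKU=648): 2 rows → Store = 411, 411 ✓
(Stock=u, SKU=644): 3 rows → Store = 402, 402, 402 ✓
(Stock=r, SKU=639): 3 rows → Store = 394, 394, 394 ✓
(Stock=s, SKU=648): 3 rows → Store = 403, 403, 403 ✓
Every {Stock, SKU} value is associated with a single Store value, so {Stock, SKU} -> Store holds.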